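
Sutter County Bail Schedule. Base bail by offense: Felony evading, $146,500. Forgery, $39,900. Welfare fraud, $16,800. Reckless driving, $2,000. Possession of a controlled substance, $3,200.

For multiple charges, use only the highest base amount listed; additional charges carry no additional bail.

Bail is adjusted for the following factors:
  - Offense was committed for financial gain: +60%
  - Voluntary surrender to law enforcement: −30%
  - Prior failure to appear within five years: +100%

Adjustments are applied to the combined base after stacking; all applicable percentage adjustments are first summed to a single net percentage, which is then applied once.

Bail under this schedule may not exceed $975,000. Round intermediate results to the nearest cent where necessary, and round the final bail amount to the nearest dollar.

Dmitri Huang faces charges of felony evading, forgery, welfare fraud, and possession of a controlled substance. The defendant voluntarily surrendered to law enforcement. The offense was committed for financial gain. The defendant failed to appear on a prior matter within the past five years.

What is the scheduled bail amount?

Base amounts from the schedule: felony evading $146,500; forgery $39,900; welfare fraud $16,800; possession of a controlled substance $3,200.
Stacking rule: use the highest base only. Highest is felony evading at $146,500. Combined base = $146,500.
Net percentage adjustment: +60% −30% +100% = +130%. $146,500 × 2.3 = $336,950.
$336,950 is within the $975,000 maximum.

$336,950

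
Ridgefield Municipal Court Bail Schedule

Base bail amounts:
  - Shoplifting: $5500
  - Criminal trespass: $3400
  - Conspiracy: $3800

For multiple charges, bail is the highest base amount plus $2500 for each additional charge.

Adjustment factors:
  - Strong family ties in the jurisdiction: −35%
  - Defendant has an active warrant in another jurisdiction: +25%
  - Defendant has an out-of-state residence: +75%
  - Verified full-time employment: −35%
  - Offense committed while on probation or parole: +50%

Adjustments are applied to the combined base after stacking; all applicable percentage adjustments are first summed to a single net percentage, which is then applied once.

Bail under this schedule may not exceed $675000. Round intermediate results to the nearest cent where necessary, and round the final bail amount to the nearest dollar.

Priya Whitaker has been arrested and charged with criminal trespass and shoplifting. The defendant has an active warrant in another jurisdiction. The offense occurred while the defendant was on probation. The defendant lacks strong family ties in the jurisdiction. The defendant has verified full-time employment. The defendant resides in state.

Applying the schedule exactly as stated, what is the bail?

$11200

Base amounts from the schedule: criminal trespass $3400; shoplifting $5500.
Stacking rule: highest base plus $2500 per additional charge. Highest is shoplifting at $5500; 1 additional charge → +$2500. Combined base = $8000.
Net percentage adjustment: +25% −35% +50% = +40%. $8000 × 1.4 = $11200.
$11200 is within the $675000 maximum.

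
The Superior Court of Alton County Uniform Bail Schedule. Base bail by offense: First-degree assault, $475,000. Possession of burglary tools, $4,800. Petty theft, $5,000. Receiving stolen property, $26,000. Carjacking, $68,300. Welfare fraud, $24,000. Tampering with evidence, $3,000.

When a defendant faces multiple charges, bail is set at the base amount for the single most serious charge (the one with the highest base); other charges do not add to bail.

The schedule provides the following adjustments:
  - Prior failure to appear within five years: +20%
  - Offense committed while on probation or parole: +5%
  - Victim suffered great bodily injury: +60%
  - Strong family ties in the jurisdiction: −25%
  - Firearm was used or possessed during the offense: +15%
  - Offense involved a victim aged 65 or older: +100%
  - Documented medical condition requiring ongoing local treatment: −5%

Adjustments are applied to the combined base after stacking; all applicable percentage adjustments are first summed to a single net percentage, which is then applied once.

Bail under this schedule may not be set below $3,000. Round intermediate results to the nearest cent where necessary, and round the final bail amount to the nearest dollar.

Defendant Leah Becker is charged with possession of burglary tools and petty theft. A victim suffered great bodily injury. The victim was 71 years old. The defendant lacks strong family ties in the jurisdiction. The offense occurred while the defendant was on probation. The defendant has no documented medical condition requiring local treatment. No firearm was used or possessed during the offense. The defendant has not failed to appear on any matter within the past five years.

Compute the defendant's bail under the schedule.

$13,250

Base amounts from the schedule: possession of burglary tools $4,800; petty theft $5,000.
Stacking rule: use the highest base only. Highest is petty theft at $5,000. Combined base = $5,000.
Net percentage adjustment: +5% +60% +100% = +165%. $5,000 × 2.65 = $13,250.
$13,250 is at or above the $3,000 minimum.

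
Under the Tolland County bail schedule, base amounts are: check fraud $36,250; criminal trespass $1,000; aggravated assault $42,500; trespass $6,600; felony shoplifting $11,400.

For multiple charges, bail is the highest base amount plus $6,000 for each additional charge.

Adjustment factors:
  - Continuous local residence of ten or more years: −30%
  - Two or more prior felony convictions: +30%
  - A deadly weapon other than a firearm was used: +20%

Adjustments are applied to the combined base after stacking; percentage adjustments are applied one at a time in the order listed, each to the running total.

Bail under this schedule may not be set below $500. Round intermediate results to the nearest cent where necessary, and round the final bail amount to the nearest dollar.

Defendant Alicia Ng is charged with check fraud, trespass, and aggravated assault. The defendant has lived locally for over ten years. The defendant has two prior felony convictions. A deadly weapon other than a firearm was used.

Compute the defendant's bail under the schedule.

$59,514

Base amounts from the schedule: check fraud $36,250; trespass $6,600; aggravated assault $42,500.
Stacking rule: highest base plus $6,000 per additional charge. Highest is aggravated assault at $42,500; 2 additional charges → +$12,000. Combined base = $54,500.
Continuous local residence of ten or more years (−30%): $54,500 × 0.7 = $38,150.
Two or more prior felony convictions (+30%): $38,150 × 1.3 = $49,595.
A deadly weapon other than a firearm was used (+20%): $49,595 × 1.2 = $59,514.
$59,514 is at or above the $500 minimum.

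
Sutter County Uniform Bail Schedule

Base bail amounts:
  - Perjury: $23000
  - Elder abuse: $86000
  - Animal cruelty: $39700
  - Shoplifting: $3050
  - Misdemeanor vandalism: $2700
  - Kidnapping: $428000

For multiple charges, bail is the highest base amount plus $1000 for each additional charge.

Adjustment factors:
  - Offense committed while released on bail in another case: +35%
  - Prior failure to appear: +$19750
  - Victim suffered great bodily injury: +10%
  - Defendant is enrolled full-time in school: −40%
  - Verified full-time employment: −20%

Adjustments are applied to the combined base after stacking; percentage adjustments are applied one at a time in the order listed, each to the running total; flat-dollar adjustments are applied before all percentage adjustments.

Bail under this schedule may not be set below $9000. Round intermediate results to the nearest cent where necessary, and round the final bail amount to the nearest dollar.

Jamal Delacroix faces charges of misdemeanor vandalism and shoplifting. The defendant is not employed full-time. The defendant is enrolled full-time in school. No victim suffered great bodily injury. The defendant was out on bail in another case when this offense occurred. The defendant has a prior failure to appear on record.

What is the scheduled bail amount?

$19278

Base amounts from the schedule: misdemeanor vandalism $2700; shoplifting $3050.
Stacking rule: highest base plus $1000 per additional charge. Highest is shoplifting at $3050; 1 additional charge → +$1000. Combined base = $4050.
Prior failure to appear (+$19750 flat): $4050 + $19750 = $23800.
Offense committed while released on bail in another case (+35%): $23800 × 1.35 = $32130.
Defendant is enrolled full-time in school (−40%): $32130 × 0.6 = $19278.
$19278 is at or above the $9000 minimum.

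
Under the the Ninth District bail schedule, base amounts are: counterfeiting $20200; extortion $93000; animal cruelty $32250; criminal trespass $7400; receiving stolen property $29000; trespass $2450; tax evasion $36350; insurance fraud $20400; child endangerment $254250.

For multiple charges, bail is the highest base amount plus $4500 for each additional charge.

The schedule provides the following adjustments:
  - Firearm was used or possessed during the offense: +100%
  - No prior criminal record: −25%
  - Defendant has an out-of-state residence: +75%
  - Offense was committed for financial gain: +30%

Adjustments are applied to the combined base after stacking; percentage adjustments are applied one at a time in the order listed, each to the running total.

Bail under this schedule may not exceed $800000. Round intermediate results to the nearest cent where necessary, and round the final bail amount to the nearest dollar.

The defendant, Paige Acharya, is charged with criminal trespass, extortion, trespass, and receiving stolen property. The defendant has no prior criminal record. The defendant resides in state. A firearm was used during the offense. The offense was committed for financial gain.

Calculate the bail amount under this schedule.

Base amounts from the schedule: criminal trespass $7400; extortion $93000; trespass $2450; receiving stolen property $29000.
Stacking rule: highest base plus $4500 per additional charge. Highest is extortion at $93000; 3 additional charges → +$13500. Combined base = $106500.
Firearm was used or possessed during the offense (+100%): $106500 × 2 = $213000.
No prior criminal record (−25%): $213000 × 0.75 = $159750.
Offense was committed for financial gain (+30%): $159750 × 1.3 = $207675.
$207675 is within the $800000 maximum.

$207675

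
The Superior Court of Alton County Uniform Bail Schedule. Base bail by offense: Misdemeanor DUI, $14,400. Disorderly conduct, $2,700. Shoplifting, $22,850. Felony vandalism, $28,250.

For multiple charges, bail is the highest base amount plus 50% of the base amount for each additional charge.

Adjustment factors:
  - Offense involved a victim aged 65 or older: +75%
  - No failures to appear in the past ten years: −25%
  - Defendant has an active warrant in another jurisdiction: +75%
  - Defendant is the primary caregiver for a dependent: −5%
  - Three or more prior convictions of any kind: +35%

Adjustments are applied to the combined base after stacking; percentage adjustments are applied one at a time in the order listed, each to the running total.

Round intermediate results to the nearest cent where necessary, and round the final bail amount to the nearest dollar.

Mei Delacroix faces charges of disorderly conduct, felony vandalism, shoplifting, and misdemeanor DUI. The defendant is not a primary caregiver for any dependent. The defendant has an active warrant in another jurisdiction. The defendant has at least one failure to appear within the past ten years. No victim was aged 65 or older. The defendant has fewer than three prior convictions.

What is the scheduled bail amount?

$84,394

Base amounts from the schedule: disorderly conduct $2,700; felony vandalism $28,250; shoplifting $22,850; misdemeanor DUI $14,400.
Stacking rule: highest base plus 50% of each additional charge. Highest is felony vandalism at $28,250. Additional: $2,700 × 50% = $1,350; $22,850 × 50% = $11,425; $14,400 × 50% = $7,200. Combined base = $28,250 + $19,975 = $48,225.
Defendant has an active warrant in another jurisdiction (+75%): $48,225 × 1.75 = $84,393.75.
Rounded to the nearest dollar: $84,394.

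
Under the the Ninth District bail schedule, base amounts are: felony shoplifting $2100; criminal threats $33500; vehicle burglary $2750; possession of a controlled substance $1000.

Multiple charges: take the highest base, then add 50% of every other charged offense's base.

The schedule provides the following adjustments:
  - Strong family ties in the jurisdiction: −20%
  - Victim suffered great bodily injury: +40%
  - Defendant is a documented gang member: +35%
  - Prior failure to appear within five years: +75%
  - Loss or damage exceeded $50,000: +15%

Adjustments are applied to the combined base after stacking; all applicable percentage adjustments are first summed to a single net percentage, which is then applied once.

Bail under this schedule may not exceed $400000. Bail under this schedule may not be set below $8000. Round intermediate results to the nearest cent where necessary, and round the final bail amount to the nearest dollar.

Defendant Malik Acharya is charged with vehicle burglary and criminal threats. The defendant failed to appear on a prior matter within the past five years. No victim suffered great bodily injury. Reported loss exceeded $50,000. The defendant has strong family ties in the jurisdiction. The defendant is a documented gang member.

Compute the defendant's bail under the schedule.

Base amounts from the schedule: vehicle burglary $2750; criminal threats $33500.
Stacking rule: highest base plus 50% of each additional charge. Highest is criminal threats at $33500. Additional: $2750 × 50% = $1375. Combined base = $33500 + $1375 = $34875.
Net percentage adjustment: −20% +35% +75% +15% = +105%. $34875 × 2.05 = $71493.75.
$71493.75 is within the $400000 maximum.
$71493.75 is at or above the $8000 minimum.
Rounded to the nearest dollar: $71494.

$71494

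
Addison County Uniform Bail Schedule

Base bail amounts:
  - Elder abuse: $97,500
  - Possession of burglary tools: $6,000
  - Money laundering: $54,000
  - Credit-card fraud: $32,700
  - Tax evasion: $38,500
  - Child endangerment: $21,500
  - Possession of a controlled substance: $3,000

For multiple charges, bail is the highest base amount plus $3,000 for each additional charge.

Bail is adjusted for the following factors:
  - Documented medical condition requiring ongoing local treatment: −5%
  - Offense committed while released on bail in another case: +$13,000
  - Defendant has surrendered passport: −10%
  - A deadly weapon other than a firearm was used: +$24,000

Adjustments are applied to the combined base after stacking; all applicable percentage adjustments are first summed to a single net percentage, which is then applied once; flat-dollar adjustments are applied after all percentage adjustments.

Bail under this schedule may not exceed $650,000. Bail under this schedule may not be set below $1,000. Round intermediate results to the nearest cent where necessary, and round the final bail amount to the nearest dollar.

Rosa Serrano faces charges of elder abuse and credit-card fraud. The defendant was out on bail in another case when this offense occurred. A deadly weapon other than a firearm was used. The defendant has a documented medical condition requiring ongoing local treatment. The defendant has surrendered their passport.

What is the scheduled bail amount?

$122,425

Base amounts from the schedule: elder abuse $97,500; credit-card fraud $32,700.
Stacking rule: highest base plus $3,000 per additional charge. Highest is elder abuse at $97,500; 1 additional charge → +$3,000. Combined base = $100,500.
Net percentage adjustment: −5% −10% = −15%. $100,500 × 0.85 = $85,425.
Offense committed while released on bail in another case (+$13,000 flat): $85,425 + $13,000 = $98,425.
A deadly weapon other than a firearm was used (+$24,000 flat): $98,425 + $24,000 = $122,425.
$122,425 is within the $650,000 maximum.
$122,425 is at or above the $1,000 minimum.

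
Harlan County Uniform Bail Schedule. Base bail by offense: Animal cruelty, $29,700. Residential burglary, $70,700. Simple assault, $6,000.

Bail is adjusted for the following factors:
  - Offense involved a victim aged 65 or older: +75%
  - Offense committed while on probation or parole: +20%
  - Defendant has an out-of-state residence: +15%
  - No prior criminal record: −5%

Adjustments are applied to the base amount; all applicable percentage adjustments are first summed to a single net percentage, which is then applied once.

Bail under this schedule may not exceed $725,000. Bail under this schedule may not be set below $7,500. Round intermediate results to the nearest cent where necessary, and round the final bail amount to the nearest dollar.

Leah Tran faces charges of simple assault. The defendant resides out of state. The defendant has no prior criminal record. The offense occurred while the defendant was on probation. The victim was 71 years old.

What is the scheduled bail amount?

Base amounts from the schedule: simple assault $6,000.
Single charge. Combined base = $6,000.
Net percentage adjustment: +75% +20% +15% −5% = +105%. $6,000 × 2.05 = $12,300.
$12,300 is within the $725,000 maximum.
$12,300 is at or above the $7,500 minimum.

$12,300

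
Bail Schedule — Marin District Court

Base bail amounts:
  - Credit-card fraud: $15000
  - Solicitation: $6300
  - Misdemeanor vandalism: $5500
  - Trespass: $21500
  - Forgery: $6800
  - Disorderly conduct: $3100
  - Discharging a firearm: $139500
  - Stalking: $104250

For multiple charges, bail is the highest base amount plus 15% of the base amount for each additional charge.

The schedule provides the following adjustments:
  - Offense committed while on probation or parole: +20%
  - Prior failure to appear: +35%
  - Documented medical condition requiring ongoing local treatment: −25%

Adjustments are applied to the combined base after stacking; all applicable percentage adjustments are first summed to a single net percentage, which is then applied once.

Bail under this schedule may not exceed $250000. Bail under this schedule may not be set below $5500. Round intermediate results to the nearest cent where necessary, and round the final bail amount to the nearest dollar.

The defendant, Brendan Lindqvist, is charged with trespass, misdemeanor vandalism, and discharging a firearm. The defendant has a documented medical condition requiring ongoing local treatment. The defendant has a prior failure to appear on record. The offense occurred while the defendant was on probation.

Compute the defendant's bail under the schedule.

$186615

Base amounts from the schedule: trespass $21500; misdemeanor vandalism $5500; discharging a firearm $139500.
Stacking rule: highest base plus 15% of each additional charge. Highest is discharging a firearm at $139500. Additional: $21500 × 15% = $3225; $5500 × 15% = $825. Combined base = $139500 + $4050 = $143550.
Net percentage adjustment: +20% +35% −25% = +30%. $143550 × 1.3 = $186615.
$186615 is within the $250000 maximum.
$186615 is at or above the $5500 minimum.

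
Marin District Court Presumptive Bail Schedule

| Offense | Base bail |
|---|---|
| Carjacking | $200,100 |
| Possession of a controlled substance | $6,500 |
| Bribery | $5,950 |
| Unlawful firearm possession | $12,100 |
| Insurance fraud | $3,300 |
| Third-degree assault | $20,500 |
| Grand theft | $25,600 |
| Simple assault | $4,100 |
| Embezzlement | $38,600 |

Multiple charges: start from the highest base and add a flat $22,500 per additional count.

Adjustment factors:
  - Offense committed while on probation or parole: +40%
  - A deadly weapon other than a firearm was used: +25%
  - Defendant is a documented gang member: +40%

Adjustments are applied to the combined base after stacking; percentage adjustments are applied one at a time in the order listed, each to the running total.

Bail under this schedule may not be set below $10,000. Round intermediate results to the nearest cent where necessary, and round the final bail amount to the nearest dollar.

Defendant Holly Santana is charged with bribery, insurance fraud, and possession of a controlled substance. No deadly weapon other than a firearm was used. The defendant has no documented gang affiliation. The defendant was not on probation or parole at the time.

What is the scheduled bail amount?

$51,500

Base amounts from the schedule: bribery $5,950; insurance fraud $3,300; possession of a controlled substance $6,500.
Stacking rule: highest base plus $22,500 per additional charge. Highest is possession of a controlled substance at $6,500; 2 additional charges → +$45,000. Combined base = $51,500.
No adjustment factors apply to this defendant.
$51,500 is at or above the $10,000 minimum.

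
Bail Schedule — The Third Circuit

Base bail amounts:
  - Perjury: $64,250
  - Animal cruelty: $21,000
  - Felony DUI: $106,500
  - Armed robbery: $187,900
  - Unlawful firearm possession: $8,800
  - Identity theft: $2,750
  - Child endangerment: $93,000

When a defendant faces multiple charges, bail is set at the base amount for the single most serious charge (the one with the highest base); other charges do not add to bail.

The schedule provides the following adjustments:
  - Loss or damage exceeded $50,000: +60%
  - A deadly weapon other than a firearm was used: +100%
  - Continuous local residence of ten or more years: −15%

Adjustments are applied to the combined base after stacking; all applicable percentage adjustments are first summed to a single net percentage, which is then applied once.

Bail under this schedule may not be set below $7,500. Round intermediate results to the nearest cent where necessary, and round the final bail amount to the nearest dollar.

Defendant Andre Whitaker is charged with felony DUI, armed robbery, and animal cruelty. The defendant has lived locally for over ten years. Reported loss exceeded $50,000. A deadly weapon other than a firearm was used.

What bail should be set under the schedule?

$460,355

Base amounts from the schedule: felony DUI $106,500; armed robbery $187,900; animal cruelty $21,000.
Stacking rule: use the highest base only. Highest is armed robbery at $187,900. Combined base = $187,900.
Net percentage adjustment: +60% +100% −15% = +145%. $187,900 × 2.45 = $460,355.
$460,355 is at or above the $7,500 minimum.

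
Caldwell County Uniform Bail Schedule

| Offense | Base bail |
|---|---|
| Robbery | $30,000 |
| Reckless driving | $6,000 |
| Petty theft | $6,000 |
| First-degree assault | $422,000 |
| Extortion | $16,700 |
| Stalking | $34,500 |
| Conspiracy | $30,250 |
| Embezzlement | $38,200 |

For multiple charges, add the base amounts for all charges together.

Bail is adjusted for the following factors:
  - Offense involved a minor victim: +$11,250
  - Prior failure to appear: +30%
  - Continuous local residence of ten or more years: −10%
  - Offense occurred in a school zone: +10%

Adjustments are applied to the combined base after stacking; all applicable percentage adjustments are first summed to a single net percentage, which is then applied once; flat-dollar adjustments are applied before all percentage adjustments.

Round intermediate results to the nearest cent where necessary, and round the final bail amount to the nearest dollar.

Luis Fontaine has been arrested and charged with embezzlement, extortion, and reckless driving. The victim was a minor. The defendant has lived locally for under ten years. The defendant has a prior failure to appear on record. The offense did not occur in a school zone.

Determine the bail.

$93,795

Base amounts from the schedule: embezzlement $38,200; extortion $16,700; reckless driving $6,000.
Stacking rule: sum of all bases. $38,200 + $16,700 + $6,000 = $60,900.
Offense involved a minor victim (+$11,250 flat): $60,900 + $11,250 = $72,150.
Prior failure to appear (+30%): $72,150 × 1.3 = $93,795.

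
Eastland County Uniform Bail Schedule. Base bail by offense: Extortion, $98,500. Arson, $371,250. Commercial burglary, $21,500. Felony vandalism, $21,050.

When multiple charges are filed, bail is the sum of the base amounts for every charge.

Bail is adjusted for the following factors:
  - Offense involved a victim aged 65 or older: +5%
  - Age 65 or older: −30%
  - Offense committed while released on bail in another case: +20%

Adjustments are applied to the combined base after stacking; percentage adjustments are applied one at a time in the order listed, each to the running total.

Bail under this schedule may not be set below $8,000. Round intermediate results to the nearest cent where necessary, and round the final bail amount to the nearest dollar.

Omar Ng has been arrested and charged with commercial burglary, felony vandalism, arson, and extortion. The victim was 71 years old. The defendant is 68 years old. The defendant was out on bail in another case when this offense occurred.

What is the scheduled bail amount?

$451,849

Base amounts from the schedule: commercial burglary $21,500; felony vandalism $21,050; arson $371,250; extortion $98,500.
Stacking rule: sum of all bases. $21,500 + $21,050 + $371,250 + $98,500 = $512,300.
Offense involved a victim aged 65 or older (+5%): $512,300 × 1.05 = $537,915.
Age 65 or older (−30%): $537,915 × 0.7 = $376,540.50.
Offense committed while released on bail in another case (+20%): $376,540.50 × 1.2 = $451,848.60.
$451,848.60 is at or above the $8,000 minimum.
Rounded to the nearest dollar: $451,849.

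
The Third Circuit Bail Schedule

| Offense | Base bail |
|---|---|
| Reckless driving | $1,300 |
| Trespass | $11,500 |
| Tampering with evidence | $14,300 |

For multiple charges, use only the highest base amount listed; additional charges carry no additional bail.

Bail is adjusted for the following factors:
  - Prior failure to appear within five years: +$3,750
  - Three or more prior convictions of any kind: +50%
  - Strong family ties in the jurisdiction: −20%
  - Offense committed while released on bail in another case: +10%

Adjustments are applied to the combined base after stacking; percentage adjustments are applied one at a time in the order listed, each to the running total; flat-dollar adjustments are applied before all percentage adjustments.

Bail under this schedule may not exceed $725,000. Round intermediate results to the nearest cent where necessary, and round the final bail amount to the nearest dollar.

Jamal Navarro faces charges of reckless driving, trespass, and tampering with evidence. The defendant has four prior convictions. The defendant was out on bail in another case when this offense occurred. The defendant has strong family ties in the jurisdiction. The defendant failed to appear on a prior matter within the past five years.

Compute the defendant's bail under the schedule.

$23,826

Base amounts from the schedule: reckless driving $1,300; trespass $11,500; tampering with evidence $14,300.
Stacking rule: use the highest base only. Highest is tampering with evidence at $14,300. Combined base = $14,300.
Prior failure to appear within five years (+$3,750 flat): $14,300 + $3,750 = $18,050.
Three or more prior convictions of any kind (+50%): $18,050 × 1.5 = $27,075.
Strong family ties in the jurisdiction (−20%): $27,075 × 0.8 = $21,660.
Offense committed while released on bail in another case (+10%): $21,660 × 1.1 = $23,826.
$23,826 is within the $725,000 maximum.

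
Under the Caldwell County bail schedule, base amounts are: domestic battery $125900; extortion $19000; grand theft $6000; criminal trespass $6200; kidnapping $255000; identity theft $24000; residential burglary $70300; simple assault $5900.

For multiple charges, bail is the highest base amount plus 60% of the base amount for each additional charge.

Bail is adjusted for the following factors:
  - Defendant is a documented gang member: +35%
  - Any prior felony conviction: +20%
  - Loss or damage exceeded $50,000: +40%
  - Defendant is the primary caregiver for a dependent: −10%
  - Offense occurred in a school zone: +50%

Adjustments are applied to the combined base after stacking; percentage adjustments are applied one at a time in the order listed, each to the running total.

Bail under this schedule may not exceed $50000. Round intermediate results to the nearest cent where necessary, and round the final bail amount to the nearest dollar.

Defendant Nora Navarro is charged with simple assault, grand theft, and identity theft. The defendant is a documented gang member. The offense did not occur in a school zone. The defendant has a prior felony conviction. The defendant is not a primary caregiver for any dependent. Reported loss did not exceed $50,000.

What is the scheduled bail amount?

Base amounts from the schedule: simple assault $5900; grand theft $6000; identity theft $24000.
Stacking rule: highest base plus 60% of each additional charge. Highest is identity theft at $24000. Additional: $5900 × 60% = $3540; $6000 × 60% = $3600. Combined base = $24000 + $7140 = $31140.
Defendant is a documented gang member (+35%): $31140 × 1.35 = $42039.
Any prior felony conviction (+20%): $42039 × 1.2 = $50446.80.
Result $50446.80 exceeds the maximum of $50000; bail is capped at $50000.

$50000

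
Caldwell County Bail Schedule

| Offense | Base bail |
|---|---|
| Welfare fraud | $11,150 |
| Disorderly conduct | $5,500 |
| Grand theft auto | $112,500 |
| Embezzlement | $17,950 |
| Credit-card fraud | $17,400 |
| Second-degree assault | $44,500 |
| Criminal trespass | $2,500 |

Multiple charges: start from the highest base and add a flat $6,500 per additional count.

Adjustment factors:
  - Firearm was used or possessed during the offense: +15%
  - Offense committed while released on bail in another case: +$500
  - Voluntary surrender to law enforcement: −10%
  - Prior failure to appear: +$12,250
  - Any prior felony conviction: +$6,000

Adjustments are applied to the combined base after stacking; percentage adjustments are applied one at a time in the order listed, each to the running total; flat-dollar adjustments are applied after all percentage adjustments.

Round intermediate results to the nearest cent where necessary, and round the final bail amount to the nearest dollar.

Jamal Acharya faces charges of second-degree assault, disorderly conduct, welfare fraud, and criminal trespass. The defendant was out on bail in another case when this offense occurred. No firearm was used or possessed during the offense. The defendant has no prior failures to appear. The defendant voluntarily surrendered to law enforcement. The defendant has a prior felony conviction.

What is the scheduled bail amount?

Base amounts from the schedule: second-degree assault $44,500; disorderly conduct $5,500; welfare fraud $11,150; criminal trespass $2,500.
Stacking rule: highest base plus $6,500 per additional charge. Highest is second-degree assault at $44,500; 3 additional charges → +$19,500. Combined base = $64,000.
Voluntary surrender to law enforcement (−10%): $64,000 × 0.9 = $57,600.
Offense committed while released on bail in another case (+$500 flat): $57,600 + $500 = $58,100.
Any prior felony conviction (+$6,000 flat): $58,100 + $6,000 = $64,100.

$64,100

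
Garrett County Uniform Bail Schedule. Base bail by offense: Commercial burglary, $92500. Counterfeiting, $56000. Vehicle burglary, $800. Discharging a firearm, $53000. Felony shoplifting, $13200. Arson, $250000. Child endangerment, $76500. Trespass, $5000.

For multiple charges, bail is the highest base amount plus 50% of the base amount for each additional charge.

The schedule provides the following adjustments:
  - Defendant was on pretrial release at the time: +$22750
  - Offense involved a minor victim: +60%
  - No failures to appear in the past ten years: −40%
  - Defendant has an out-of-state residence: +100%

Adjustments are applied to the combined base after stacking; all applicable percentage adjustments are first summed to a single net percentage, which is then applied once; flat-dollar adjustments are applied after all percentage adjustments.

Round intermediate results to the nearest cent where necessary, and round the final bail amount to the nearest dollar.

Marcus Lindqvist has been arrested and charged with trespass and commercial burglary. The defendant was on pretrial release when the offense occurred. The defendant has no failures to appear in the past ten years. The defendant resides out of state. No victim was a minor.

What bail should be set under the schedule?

$174750

Base amounts from the schedule: trespass $5000; commercial burglary $92500.
Stacking rule: highest base plus 50% of each additional charge. Highest is commercial burglary at $92500. Additional: $5000 × 50% = $2500. Combined base = $92500 + $2500 = $95000.
Net percentage adjustment: −40% +100% = +60%. $95000 × 1.6 = $152000.
Defendant was on pretrial release at the time (+$22750 flat): $152000 + $22750 = $174750.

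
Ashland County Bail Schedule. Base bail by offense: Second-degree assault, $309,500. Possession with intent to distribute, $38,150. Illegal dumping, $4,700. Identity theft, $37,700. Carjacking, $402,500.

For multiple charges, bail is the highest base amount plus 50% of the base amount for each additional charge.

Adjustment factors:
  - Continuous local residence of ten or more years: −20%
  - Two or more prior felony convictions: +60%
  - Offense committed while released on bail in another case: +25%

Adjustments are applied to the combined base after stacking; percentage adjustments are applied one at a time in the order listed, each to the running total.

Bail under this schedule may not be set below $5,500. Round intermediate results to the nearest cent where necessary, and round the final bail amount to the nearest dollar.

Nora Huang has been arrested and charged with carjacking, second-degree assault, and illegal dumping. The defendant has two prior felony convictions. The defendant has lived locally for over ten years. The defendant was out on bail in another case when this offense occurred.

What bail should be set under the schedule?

Base amounts from the schedule: carjacking $402,500; second-degree assault $309,500; illegal dumping $4,700.
Stacking rule: highest base plus 50% of each additional charge. Highest is carjacking at $402,500. Additional: $309,500 × 50% = $154,750; $4,700 × 50% = $2,350. Combined base = $402,500 + $157,100 = $559,600.
Continuous local residence of ten or more years (−20%): $559,600 × 0.8 = $447,680.
Two or more prior felony convictions (+60%): $447,680 × 1.6 = $716,288.
Offense committed while released on bail in another case (+25%): $716,288 × 1.25 = $895,360.
$895,360 is at or above the $5,500 minimum.

$895,360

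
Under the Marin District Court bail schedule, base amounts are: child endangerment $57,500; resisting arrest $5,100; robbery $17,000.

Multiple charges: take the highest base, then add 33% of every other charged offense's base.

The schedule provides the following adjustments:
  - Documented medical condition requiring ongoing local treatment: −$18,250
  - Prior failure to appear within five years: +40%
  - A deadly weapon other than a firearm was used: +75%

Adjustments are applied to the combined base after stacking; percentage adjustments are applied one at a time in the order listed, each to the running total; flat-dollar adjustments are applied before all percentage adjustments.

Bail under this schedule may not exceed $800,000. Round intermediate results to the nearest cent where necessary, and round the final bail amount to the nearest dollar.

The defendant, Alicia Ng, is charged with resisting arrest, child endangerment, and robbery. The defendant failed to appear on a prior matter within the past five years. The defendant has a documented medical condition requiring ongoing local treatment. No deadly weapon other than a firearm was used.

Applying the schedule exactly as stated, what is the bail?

$65,160

Base amounts from the schedule: resisting arrest $5,100; child endangerment $57,500; robbery $17,000.
Stacking rule: highest base plus 33% of each additional charge. Highest is child endangerment at $57,500. Additional: $5,100 × 33% = $1,683; $17,000 × 33% = $5,610. Combined base = $57,500 + $7,293 = $64,793.
Documented medical condition requiring ongoing local treatment (−$18,250 flat): $64,793 − $18,250 = $46,543.
Prior failure to appear within five years (+40%): $46,543 × 1.4 = $65,160.20.
$65,160.20 is within the $800,000 maximum.
Rounded to the nearest dollar: $65,160.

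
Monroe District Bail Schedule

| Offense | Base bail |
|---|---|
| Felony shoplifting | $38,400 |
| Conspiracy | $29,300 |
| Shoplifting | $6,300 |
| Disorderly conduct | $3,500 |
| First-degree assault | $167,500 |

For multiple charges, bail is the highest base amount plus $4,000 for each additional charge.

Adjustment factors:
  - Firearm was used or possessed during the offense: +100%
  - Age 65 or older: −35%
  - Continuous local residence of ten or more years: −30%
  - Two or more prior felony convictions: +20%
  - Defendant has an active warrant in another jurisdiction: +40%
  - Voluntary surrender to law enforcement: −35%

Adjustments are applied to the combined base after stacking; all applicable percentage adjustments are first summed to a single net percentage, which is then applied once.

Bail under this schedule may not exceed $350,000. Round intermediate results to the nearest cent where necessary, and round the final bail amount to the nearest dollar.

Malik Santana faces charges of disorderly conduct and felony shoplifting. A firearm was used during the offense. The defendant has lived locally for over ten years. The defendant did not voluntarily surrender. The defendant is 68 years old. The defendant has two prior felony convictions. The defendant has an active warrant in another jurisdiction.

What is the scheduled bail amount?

Base amounts from the schedule: disorderly conduct $3,500; felony shoplifting $38,400.
Stacking rule: highest base plus $4,000 per additional charge. Highest is felony shoplifting at $38,400; 1 additional charge → +$4,000. Combined base = $42,400.
Net percentage adjustment: +100% −35% −30% +20% +40% = +95%. $42,400 × 1.95 = $82,680.
$82,680 is within the $350,000 maximum.

$82,680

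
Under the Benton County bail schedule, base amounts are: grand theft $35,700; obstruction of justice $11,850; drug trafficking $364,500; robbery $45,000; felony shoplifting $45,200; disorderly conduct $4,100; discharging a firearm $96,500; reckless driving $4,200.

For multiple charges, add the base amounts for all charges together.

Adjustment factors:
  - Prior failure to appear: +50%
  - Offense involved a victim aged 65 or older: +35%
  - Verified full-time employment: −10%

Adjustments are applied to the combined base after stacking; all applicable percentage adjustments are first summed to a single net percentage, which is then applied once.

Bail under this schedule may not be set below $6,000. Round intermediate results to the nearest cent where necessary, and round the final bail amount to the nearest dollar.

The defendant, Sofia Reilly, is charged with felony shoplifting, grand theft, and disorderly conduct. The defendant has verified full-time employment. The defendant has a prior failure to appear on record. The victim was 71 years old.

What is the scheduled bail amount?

Base amounts from the schedule: felony shoplifting $45,200; grand theft $35,700; disorderly conduct $4,100.
Stacking rule: sum of all bases. $45,200 + $35,700 + $4,100 = $85,000.
Net percentage adjustment: +50% +35% −10% = +75%. $85,000 × 1.75 = $148,750.
$148,750 is at or above the $6,000 minimum.

$148,750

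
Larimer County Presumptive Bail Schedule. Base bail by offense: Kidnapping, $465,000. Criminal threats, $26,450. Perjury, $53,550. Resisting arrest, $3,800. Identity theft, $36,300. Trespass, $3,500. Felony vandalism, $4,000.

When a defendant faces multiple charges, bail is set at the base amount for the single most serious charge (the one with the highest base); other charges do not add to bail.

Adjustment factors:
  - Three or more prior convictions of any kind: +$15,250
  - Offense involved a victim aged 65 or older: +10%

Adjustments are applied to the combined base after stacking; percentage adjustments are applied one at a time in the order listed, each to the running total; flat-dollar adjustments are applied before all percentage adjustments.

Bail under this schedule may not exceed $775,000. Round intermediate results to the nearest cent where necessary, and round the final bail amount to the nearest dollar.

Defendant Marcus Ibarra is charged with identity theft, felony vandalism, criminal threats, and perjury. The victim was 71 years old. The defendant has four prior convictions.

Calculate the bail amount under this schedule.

$75,680

Base amounts from the schedule: identity theft $36,300; felony vandalism $4,000; criminal threats $26,450; perjury $53,550.
Stacking rule: use the highest base only. Highest is perjury at $53,550. Combined base = $53,550.
Three or more prior convictions of any kind (+$15,250 flat): $53,550 + $15,250 = $68,800.
Offense involved a victim aged 65 or older (+10%): $68,800 × 1.1 = $75,680.
$75,680 is within the $775,000 maximum.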